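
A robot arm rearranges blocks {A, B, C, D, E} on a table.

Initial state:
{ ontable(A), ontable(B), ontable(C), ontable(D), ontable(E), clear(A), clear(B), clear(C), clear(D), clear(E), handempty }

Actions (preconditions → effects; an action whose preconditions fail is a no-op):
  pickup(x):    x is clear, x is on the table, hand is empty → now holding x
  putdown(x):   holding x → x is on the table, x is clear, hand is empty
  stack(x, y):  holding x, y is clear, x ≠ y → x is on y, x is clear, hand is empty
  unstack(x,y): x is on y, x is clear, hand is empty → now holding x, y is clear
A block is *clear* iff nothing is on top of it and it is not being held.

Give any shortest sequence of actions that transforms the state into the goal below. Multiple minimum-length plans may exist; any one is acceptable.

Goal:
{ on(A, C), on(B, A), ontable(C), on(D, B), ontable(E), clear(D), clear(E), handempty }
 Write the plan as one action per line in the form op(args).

step 1 (pickup(A)): towers=[B; C; D; E] holding=A
step 2 (stack(A, C)): towers=[B; C/A; D; E] holding=-
step 3 (pickup(B)): towers=[C/A; D; E] holding=B
step 4 (stack(B, A)): towers=[C/A/B; D; E] holding=-
step 5 (pickup(D)): towers=[C/A/B; E] holding=D
step 6 (stack(D, B)): towers=[C/A/B/D; E] holding=-
goal check: towers=[C/A/B/D; E] holding=- — reached (length 6, optimal by BFS)

pickup(A)
stack(A, C)
pickup(B)
stack(B, A)
pickup(D)
stack(D, B)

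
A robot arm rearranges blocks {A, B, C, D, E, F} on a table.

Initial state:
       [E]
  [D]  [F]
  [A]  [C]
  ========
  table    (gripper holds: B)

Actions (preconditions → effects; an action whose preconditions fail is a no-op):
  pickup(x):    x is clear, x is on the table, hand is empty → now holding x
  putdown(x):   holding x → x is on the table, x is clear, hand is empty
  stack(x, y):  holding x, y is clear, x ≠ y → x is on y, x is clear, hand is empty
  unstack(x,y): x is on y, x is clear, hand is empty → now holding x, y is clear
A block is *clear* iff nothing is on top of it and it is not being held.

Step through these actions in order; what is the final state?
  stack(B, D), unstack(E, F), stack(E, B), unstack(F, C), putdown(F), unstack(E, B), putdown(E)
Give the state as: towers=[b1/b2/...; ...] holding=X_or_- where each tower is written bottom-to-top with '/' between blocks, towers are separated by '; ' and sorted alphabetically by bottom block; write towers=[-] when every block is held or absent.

step 1 (stack(B, D)): towers=[A/D/B; C/F/E] holding=-
step 2 (unstack(E, F)): towers=[A/D/B; C/F] holding=E
step 3 (stack(E, B)): towers=[A/D/B/E; C/F] holding=-
step 4 (unstack(F, C)): towers=[A/D/B/E; C] holding=F
step 5 (putdown(F)): towers=[A/D/B/E; C; F] holding=-
step 6 (unstack(E, B)): towers=[A/D/B; C; F] holding=E
step 7 (putdown(E)): towers=[A/D/B; C; E; F] holding=-

towers=[A/D/B; C; E; F] holding=-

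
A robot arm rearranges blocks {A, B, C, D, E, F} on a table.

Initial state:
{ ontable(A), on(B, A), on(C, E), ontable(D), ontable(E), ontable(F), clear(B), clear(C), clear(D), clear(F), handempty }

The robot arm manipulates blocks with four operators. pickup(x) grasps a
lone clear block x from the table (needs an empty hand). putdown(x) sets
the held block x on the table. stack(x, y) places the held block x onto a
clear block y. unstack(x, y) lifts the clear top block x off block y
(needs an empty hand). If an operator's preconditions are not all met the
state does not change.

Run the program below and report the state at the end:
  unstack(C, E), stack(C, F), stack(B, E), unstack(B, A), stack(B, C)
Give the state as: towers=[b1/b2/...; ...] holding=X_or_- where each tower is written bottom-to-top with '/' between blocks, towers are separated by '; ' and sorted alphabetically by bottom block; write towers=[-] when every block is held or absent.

towers=[A; D; E; F/C/B] holding=-

step 1 (unstack(C, E)): towers=[A/B; D; E; F] holding=C
step 2 (stack(C, F)): towers=[A/B; D; E; F/C] holding=-
step 3 (stack(B, E)) [no-op]: towers=[A/B; D; E; F/C] holding=-
step 4 (unstack(B, A)): towers=[A; D; E; F/C] holding=B
step 5 (stack(B, C)): towers=[A; D; E; F/C/B] holding=-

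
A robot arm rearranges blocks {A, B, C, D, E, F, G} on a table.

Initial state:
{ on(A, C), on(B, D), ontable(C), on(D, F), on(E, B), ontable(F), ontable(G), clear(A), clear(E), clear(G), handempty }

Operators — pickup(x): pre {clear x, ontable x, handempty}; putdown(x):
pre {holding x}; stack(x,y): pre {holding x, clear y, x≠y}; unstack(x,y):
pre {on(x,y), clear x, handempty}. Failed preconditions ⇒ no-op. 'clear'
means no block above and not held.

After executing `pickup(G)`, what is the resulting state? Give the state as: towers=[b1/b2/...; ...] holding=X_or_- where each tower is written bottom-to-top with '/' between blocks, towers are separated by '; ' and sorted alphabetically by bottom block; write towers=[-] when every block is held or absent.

towers=[C/A; F/D/B/E] holding=G

before: towers=[C/A; F/D/B/E; G] holding=-
pre[pickup(G)]: clear(G) ok, ontable(G) ok, handempty ok
all met → apply pickup(G)
after:  towers=[C/A; F/D/B/E] holding=G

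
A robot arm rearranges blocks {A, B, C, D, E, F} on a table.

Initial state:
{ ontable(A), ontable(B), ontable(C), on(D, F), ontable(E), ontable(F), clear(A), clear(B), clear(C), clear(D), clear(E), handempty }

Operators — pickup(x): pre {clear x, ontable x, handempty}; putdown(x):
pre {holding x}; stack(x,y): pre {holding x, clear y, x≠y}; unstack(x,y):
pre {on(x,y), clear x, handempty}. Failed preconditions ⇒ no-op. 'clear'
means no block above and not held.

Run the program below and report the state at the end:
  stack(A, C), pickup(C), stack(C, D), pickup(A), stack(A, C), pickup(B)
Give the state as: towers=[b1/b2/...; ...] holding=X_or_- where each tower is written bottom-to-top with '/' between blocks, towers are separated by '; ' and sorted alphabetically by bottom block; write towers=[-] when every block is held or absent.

step 1 (stack(A, C)) [no-op]: towers=[A; B; C; E; F/D] holding=-
step 2 (pickup(C)): towers=[A; B; E; F/D] holding=C
step 3 (stack(C, D)): towers=[A; B; E; F/D/C] holding=-
step 4 (pickup(A)): towers=[B; E; F/D/C] holding=A
step 5 (stack(A, C)): towers=[B; E; F/D/C/A] holding=-
step 6 (pickup(B)): towers=[E; F/D/C/A] holding=B

towers=[E; F/D/C/A] holding=B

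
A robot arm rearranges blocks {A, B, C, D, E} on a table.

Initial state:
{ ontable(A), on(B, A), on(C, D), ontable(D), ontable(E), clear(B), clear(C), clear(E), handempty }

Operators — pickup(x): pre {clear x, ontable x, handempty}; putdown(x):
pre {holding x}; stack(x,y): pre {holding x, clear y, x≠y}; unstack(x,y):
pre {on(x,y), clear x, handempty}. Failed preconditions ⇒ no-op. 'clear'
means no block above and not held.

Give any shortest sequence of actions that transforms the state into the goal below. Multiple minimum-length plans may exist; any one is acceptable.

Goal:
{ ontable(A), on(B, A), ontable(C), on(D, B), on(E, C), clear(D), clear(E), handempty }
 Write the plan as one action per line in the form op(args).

unstack(C, D)
putdown(C)
pickup(D)
stack(D, B)
pickup(E)
stack(E, C)

step 1 (unstack(C, D)): towers=[A/B; D; E] holding=C
step 2 (putdown(C)): towers=[A/B; C; D; E] holding=-
step 3 (pickup(D)): towers=[A/B; C; E] holding=D
step 4 (stack(D, B)): towers=[A/B/D; C; E] holding=-
step 5 (pickup(E)): towers=[A/B/D; C] holding=E
step 6 (stack(E, C)): towers=[A/B/D; C/E] holding=-
goal check: towers=[A/B/D; C/E] holding=- — reached (length 6, optimal by BFS)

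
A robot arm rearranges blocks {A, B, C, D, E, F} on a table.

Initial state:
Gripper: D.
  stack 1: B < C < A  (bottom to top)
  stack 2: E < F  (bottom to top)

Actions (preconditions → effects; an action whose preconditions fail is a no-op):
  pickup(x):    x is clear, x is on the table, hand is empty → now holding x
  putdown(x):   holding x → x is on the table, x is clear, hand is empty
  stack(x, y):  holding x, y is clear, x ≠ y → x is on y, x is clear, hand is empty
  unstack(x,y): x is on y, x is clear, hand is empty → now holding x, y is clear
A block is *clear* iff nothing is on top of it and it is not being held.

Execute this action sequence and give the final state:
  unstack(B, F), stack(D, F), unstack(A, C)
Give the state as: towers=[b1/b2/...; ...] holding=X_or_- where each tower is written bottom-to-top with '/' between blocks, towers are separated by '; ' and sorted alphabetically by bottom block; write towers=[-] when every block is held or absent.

towers=[B/C; E/F/D] holding=A

step 1 (unstack(B, F)) [no-op]: towers=[B/C/A; E/F] holding=D
step 2 (stack(D, F)): towers=[B/C/A; E/F/D] holding=-
step 3 (unstack(A, C)): towers=[B/C; E/F/D] holding=A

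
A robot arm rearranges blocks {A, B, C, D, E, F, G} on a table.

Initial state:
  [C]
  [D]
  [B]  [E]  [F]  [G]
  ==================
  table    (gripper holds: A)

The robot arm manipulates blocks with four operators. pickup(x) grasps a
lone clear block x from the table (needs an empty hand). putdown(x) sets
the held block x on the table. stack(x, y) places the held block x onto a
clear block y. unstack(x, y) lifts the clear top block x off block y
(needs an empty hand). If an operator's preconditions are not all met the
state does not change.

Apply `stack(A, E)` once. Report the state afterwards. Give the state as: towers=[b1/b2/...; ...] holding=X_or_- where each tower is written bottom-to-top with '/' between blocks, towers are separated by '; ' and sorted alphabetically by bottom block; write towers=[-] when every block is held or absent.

towers=[B/D/C; E/A; F; G] holding=-

before: towers=[B/D/C; E; F; G] holding=A
pre[stack(A, E)]: holding(A) yes, clear(E) yes, A≠E yes
all met → apply stack(A, E)
after:  towers=[B/D/C; E/A; F; G] holding=-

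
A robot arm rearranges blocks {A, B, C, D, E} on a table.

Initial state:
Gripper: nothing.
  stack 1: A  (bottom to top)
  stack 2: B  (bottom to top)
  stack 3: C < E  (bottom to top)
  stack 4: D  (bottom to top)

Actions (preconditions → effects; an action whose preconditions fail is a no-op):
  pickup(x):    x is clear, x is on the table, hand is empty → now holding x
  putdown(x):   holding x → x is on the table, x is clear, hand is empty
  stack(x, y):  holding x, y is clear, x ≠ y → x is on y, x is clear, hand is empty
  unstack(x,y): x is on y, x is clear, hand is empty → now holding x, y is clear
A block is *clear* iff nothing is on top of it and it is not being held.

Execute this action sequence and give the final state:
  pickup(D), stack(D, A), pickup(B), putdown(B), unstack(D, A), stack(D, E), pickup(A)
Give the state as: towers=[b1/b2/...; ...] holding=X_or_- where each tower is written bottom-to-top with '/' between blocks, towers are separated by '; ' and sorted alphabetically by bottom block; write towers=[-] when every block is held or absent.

towers=[B; C/E/D] holding=A

step 1 (pickup(D)): towers=[A; B; C/E] holding=D
step 2 (stack(D, A)): towers=[A/D; B; C/E] holding=-
step 3 (pickup(B)): towers=[A/D; C/E] holding=B
step 4 (putdown(B)): towers=[A/D; B; C/E] holding=-
step 5 (unstack(D, A)): towers=[A; B; C/E] holding=D
step 6 (stack(D, E)): towers=[A; B; C/E/D] holding=-
step 7 (pickup(A)): towers=[B; C/E/D] holding=A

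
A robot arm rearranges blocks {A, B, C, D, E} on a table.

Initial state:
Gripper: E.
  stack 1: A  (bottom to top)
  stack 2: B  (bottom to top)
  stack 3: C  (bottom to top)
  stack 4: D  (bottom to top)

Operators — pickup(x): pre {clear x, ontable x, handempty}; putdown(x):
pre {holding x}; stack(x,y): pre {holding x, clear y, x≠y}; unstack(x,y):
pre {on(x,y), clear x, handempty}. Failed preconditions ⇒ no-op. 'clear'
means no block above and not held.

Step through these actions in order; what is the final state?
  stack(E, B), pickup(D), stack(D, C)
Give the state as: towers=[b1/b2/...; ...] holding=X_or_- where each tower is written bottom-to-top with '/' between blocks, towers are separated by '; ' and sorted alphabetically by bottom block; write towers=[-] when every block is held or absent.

step 1 (stack(E, B)): towers=[A; B/E; C; D] holding=-
step 2 (pickup(D)): towers=[A; B/E; C] holding=D
step 3 (stack(D, C)): towers=[A; B/E; C/D] holding=-

towers=[A; B/E; C/D] holding=-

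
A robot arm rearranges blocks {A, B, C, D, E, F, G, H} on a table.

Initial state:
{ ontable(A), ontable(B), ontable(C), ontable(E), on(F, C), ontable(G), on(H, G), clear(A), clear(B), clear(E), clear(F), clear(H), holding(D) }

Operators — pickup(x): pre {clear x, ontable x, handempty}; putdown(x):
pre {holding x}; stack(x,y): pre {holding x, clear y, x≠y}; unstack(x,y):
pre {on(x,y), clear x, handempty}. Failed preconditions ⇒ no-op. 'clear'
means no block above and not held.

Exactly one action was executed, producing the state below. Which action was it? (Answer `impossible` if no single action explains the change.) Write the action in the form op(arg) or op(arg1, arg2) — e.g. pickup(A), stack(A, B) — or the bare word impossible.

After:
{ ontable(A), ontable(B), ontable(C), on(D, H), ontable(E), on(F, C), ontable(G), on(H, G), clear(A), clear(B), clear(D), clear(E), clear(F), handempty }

stack(D, H)

target: towers=[A; B; C/F; E; G/H/D] holding=-
        putdown(D) → towers=[A; B; C/F; D; E; G/H] holding=-
       stack(D, A) → towers=[A/D; B; C/F; E; G/H] holding=-
       stack(D, E) → towers=[A; B; C/F; E/D; G/H] holding=-
       stack(D, H) → towers=[A; B; C/F; E; G/H/D] holding=-  ← match
       stack(D, B) → towers=[A; B/D; C/F; E; G/H] holding=-
       stack(D, F) → towers=[A; B; C/F/D; E; G/H] holding=-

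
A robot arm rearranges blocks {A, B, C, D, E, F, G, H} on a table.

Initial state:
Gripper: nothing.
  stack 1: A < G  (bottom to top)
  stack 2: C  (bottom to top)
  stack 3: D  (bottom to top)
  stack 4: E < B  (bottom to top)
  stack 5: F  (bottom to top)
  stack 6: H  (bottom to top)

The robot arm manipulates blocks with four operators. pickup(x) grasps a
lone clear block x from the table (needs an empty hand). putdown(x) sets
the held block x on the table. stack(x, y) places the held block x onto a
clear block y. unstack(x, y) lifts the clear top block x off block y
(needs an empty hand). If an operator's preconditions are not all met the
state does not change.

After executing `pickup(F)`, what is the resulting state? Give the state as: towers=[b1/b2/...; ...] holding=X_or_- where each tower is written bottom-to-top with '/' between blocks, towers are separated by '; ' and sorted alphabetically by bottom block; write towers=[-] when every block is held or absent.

towers=[A/G; C; D; E/B; H] holding=F

before: towers=[A/G; C; D; E/B; F; H] holding=-
pre[pickup(F)]: clear(F) ✓, ontable(F) ✓, handempty ✓
all met → apply pickup(F)
after:  towers=[A/G; C; D; E/B; H] holding=F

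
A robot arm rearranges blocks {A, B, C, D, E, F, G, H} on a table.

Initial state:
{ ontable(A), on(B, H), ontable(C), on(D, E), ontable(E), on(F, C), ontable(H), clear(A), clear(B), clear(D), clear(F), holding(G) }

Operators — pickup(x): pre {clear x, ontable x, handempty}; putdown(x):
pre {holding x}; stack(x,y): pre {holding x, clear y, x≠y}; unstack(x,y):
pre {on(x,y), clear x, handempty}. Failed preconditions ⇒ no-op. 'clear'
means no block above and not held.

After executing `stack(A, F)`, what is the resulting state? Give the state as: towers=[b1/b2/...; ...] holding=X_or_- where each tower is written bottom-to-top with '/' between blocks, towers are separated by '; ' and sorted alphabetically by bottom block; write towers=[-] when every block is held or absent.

before: towers=[A; C/F; E/D; H/B] holding=G
pre[stack(A, F)]: holding(A) fail, clear(F) ok, A≠F ok
holding(A) unmet → stack(A, F) is a no-op
after:  towers=[A; C/F; E/D; H/B] holding=G

towers=[A; C/F; E/D; H/B] holding=G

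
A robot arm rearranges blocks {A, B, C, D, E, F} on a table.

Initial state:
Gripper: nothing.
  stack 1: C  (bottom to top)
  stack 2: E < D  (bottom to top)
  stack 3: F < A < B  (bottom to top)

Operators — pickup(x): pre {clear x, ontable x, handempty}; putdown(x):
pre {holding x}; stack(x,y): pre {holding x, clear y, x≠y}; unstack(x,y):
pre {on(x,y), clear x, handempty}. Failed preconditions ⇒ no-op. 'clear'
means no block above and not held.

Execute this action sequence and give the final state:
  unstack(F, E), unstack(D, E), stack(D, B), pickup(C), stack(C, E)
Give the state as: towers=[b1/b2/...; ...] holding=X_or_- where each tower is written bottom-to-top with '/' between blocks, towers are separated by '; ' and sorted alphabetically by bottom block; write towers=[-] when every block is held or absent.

towers=[E/C; F/A/B/D] holding=-

step 1 (unstack(F, E)) [no-op]: towers=[C; E/D; F/A/B] holding=-
step 2 (unstack(D, E)): towers=[C; E; F/A/B] holding=D
step 3 (stack(D, B)): towers=[C; E; F/A/B/D] holding=-
step 4 (pickup(C)): towers=[E; F/A/B/D] holding=C
step 5 (stack(C, E)): towers=[E/C; F/A/B/D] holding=-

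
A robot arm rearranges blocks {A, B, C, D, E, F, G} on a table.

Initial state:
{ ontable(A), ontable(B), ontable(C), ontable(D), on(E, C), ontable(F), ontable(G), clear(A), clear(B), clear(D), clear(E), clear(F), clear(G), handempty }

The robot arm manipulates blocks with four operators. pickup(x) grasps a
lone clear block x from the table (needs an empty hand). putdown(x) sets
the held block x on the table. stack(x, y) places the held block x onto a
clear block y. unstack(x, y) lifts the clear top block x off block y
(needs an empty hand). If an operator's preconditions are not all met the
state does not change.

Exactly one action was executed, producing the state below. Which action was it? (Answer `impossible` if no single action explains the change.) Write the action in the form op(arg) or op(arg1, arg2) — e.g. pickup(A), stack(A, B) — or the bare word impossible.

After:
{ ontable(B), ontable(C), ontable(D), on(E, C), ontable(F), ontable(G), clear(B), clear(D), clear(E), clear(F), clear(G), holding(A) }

target: towers=[B; C/E; D; F; G] holding=A
         pickup(B) → towers=[A; C/E; D; F; G] holding=B
         pickup(F) → towers=[A; B; C/E; D; G] holding=F
         pickup(G) → towers=[A; B; C/E; D; F] holding=G
         pickup(D) → towers=[A; B; C/E; F; G] holding=D
         pickup(A) → towers=[B; C/E; D; F; G] holding=A  ← match
     unstack(E, C) → towers=[A; B; C; D; F; G] holding=E

pickup(A)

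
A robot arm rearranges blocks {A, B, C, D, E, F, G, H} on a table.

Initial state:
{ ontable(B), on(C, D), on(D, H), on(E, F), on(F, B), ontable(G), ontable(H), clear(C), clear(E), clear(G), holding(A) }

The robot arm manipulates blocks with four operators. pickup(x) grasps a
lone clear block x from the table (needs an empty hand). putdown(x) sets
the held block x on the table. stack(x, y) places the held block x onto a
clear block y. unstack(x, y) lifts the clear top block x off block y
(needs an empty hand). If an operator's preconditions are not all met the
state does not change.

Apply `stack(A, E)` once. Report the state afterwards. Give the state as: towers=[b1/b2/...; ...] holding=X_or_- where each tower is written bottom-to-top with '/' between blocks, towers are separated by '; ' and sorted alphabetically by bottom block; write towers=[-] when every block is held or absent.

towers=[B/F/E/A; G; H/D/C] holding=-

before: towers=[B/F/E; G; H/D/C] holding=A
pre[stack(A, E)]: holding(A) yes, clear(E) yes, A≠E yes
all met → apply stack(A, E)
after:  towers=[B/F/E/A; G; H/D/C] holding=-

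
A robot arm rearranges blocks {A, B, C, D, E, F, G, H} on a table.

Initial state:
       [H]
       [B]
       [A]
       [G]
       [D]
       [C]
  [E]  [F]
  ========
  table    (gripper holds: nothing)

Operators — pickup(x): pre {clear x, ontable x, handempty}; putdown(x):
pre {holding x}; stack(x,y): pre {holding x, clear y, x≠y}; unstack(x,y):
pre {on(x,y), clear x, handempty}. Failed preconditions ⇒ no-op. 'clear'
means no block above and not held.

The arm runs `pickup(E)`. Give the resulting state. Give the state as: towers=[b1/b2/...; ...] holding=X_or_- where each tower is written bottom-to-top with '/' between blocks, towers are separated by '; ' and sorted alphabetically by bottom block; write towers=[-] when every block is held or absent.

towers=[F/C/D/G/A/B/H] holding=E

before: towers=[E; F/C/D/G/A/B/H] holding=-
pre[pickup(E)]: clear(E) ✓, ontable(E) ✓, handempty ✓
all met → apply pickup(E)
after:  towers=[F/C/D/G/A/B/H] holding=E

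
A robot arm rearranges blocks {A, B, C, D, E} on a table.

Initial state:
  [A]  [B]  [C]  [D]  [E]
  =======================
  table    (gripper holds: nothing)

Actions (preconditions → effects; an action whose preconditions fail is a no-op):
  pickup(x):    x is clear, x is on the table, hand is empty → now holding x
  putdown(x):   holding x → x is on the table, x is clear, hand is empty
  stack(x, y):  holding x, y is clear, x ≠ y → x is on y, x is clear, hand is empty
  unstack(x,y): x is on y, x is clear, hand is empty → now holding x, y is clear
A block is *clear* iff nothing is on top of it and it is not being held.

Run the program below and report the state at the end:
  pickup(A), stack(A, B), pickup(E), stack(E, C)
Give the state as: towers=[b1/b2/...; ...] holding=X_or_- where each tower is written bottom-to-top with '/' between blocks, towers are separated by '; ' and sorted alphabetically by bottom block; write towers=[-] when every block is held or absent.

towers=[B/A; C/E; D] holding=-

step 1 (pickup(A)): towers=[B; C; D; E] holding=A
step 2 (stack(A, B)): towers=[B/A; C; D; E] holding=-
step 3 (pickup(E)): towers=[B/A; C; D] holding=E
step 4 (stack(E, C)): towers=[B/A; C/E; D] holding=-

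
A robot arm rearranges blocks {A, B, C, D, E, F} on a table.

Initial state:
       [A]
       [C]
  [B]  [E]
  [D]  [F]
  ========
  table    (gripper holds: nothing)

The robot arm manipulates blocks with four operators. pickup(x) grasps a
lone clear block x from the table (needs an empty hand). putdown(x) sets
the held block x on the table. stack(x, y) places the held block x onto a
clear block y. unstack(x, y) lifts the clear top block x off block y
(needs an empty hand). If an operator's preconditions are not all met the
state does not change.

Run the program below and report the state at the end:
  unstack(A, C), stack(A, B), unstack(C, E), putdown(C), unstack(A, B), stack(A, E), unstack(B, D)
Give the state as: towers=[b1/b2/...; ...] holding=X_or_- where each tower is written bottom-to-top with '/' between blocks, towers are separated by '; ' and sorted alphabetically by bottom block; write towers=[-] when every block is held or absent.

towers=[C; D; F/E/A] holding=B

step 1 (unstack(A, C)): towers=[D/B; F/E/C] holding=A
step 2 (stack(A, B)): towers=[D/B/A; F/E/C] holding=-
step 3 (unstack(C, E)): towers=[D/B/A; F/E] holding=C
step 4 (putdown(C)): towers=[C; D/B/A; F/E] holding=-
step 5 (unstack(A, B)): towers=[C; D/B; F/E] holding=A
step 6 (stack(A, E)): towers=[C; D/B; F/E/A] holding=-
step 7 (unstack(B, D)): towers=[C; D; F/E/A] holding=B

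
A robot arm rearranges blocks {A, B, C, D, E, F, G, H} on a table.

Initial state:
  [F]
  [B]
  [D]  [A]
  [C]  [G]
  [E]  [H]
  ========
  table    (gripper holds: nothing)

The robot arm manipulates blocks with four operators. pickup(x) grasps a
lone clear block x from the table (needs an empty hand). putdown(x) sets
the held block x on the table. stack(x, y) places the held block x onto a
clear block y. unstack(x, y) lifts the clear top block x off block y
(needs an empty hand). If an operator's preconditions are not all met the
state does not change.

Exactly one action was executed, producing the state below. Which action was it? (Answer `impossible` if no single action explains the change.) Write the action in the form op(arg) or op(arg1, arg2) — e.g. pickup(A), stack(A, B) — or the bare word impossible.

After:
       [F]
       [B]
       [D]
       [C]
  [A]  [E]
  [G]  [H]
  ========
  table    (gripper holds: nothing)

impossible

target: towers=[G/A; H/E/C/D/B/F] holding=-
     unstack(A, G) → towers=[E/C/D/B/F; H/G] holding=A
     unstack(F, B) → towers=[E/C/D/B; H/G/A] holding=F
none of the 2 applicable actions match → impossible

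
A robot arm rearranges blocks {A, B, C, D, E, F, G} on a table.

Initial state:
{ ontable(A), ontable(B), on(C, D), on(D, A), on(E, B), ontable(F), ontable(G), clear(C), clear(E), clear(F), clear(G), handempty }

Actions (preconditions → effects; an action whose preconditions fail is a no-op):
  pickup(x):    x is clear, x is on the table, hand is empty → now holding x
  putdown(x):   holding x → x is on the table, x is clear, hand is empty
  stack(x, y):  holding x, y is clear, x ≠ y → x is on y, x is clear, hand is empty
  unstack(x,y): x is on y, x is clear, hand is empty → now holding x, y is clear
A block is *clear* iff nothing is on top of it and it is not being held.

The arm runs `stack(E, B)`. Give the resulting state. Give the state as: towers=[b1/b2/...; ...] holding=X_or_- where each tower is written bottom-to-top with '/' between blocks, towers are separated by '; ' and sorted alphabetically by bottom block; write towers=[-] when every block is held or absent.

before: towers=[A/D/C; B/E; F; G] holding=-
pre[stack(E, B)]: holding(E) fail, clear(B) fail, E≠B ok
holding(E), clear(B) unmet → stack(E, B) is a no-op
after:  towers=[A/D/C; B/E; F; G] holding=-

towers=[A/D/C; B/E; F; G] holding=-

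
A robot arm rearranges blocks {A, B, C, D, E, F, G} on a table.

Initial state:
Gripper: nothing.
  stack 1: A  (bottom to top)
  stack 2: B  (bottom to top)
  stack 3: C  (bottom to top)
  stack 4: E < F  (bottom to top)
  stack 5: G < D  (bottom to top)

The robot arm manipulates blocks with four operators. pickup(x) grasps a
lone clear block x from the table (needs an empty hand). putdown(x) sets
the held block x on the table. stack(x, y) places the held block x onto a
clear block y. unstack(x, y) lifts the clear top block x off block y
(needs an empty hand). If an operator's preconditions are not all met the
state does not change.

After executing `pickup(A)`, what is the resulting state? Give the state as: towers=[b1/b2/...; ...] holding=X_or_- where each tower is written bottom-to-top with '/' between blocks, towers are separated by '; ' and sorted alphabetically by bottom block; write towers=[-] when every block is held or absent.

before: towers=[A; B; C; E/F; G/D] holding=-
pre[pickup(A)]: clear(A) ok, ontable(A) ok, handempty ok
all met → apply pickup(A)
after:  towers=[B; C; E/F; G/D] holding=A

towers=[B; C; E/F; G/D] holding=A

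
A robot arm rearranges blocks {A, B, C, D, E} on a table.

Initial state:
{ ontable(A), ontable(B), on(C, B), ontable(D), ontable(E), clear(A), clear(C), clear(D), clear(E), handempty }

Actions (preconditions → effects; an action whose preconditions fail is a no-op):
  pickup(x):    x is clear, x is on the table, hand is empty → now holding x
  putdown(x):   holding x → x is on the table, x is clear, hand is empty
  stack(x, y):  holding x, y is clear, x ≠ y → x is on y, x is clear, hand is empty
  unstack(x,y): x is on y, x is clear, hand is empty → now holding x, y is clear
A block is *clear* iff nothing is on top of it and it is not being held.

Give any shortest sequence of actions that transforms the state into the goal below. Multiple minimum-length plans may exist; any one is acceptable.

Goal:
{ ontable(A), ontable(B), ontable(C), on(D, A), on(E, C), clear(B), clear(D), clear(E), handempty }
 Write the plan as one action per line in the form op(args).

step 1 (pickup(D)): towers=[A; B/C; E] holding=D
step 2 (stack(D, A)): towers=[A/D; B/C; E] holding=-
step 3 (unstack(C, B)): towers=[A/D; B; E] holding=C
step 4 (putdown(C)): towers=[A/D; B; C; E] holding=-
step 5 (pickup(E)): towers=[A/D; B; C] holding=E
step 6 (stack(E, C)): towers=[A/D; B; C/E] holding=-
goal check: towers=[A/D; B; C/E] holding=- — reached (length 6, optimal by BFS)

pickup(D)
stack(D, A)
unstack(C, B)
putdown(C)
pickup(E)
stack(E, C)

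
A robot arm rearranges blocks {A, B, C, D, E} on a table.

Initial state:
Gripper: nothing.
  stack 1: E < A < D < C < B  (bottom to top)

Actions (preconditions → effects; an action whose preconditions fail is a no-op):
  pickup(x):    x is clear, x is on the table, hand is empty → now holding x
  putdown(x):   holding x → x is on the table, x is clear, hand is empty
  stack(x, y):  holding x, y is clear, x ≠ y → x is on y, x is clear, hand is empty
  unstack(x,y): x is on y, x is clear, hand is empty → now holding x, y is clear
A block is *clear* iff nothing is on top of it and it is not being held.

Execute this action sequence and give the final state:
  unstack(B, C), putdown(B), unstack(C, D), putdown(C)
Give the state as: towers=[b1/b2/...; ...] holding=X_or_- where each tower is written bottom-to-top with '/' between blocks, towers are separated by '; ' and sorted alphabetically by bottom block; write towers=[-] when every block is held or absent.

step 1 (unstack(B, C)): towers=[E/A/D/C] holding=B
step 2 (putdown(B)): towers=[B; E/A/D/C] holding=-
step 3 (unstack(C, D)): towers=[B; E/A/D] holding=C
step 4 (putdown(C)): towers=[B; C; E/A/D] holding=-

towers=[B; C; E/A/D] holding=-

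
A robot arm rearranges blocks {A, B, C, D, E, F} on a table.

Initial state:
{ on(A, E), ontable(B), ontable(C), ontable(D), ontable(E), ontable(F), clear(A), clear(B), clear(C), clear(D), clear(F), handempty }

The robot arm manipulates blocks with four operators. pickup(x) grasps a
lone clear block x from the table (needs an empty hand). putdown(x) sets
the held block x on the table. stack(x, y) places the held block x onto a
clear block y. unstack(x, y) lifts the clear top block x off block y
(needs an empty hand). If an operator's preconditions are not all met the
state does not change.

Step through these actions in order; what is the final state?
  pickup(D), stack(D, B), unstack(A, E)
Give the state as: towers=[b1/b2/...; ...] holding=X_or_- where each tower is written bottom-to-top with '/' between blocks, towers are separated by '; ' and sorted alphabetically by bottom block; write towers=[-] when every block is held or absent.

towers=[B/D; C; E; F] holding=A

step 1 (pickup(D)): towers=[B; C; E/A; F] holding=D
step 2 (stack(D, B)): towers=[B/D; C; E/A; F] holding=-
step 3 (unstack(A, E)): towers=[B/D; C; E; F] holding=A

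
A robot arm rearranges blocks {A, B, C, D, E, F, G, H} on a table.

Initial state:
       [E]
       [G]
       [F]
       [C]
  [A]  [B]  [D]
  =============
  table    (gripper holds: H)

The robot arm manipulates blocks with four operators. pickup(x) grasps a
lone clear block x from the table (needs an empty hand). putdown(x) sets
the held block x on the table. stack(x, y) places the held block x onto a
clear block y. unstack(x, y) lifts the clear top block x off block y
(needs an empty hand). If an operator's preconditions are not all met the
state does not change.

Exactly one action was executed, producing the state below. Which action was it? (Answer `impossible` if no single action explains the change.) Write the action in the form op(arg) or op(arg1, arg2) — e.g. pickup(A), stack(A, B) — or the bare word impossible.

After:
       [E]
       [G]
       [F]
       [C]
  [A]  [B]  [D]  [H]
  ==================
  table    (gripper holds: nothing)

target: towers=[A; B/C/F/G/E; D; H] holding=-
        putdown(H) → towers=[A; B/C/F/G/E; D; H] holding=-  ← match
       stack(H, A) → towers=[A/H; B/C/F/G/E; D] holding=-
       stack(H, E) → towers=[A; B/C/F/G/E/H; D] holding=-
       stack(H, D) → towers=[A; B/C/F/G/E; D/H] holding=-

putdown(H)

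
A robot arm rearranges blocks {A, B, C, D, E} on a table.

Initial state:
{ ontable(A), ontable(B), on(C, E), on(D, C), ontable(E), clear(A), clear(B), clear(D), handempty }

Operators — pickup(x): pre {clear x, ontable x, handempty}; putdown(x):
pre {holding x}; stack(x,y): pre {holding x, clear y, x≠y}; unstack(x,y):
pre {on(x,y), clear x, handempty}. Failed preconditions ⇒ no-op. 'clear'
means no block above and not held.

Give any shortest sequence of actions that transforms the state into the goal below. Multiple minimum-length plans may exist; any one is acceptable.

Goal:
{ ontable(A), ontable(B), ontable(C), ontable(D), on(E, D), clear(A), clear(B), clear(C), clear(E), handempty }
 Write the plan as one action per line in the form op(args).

step 1 (unstack(D, C)): towers=[A; B; E/C] holding=D
step 2 (putdown(D)): towers=[A; B; D; E/C] holding=-
step 3 (unstack(C, E)): towers=[A; B; D; E] holding=C
step 4 (putdown(C)): towers=[A; B; C; D; E] holding=-
step 5 (pickup(E)): towers=[A; B; C; D] holding=E
step 6 (stack(E, D)): towers=[A; B; C; D/E] holding=-
goal check: towers=[A; B; C; D/E] holding=- — reached (length 6, optimal by BFS)

unstack(D, C)
putdown(D)
unstack(C, E)
putdown(C)
pickup(E)
stack(E, D)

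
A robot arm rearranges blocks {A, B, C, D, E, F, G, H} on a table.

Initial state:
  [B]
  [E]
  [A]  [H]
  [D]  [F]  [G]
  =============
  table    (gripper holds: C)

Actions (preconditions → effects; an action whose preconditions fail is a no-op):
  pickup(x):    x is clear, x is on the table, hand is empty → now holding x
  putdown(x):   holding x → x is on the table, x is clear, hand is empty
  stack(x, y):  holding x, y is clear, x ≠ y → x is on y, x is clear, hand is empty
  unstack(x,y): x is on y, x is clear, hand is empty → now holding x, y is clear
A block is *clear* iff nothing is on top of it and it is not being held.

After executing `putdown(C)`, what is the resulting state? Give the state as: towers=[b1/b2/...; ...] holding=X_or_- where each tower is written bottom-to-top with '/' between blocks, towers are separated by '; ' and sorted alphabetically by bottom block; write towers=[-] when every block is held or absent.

before: towers=[D/A/E/B; F/H; G] holding=C
pre[putdown(C)]: holding(C) yes
all met → apply putdown(C)
after:  towers=[C; D/A/E/B; F/H; G] holding=-

towers=[C; D/A/E/B; F/H; G] holding=-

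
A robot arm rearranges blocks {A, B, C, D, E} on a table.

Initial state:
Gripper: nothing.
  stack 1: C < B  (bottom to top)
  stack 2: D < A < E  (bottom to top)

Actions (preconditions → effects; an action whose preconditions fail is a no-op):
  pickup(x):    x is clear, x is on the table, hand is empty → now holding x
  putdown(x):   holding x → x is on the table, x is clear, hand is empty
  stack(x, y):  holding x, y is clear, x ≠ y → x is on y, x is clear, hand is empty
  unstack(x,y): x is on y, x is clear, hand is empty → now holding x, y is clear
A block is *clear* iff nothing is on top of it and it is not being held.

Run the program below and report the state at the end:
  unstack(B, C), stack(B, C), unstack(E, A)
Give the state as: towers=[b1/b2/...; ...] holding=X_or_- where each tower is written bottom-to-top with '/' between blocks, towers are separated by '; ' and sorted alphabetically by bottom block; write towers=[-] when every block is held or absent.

step 1 (unstack(B, C)): towers=[C; D/A/E] holding=B
step 2 (stack(B, C)): towers=[C/B; D/A/E] holding=-
step 3 (unstack(E, A)): towers=[C/B; D/A] holding=E

towers=[C/B; D/A] holding=E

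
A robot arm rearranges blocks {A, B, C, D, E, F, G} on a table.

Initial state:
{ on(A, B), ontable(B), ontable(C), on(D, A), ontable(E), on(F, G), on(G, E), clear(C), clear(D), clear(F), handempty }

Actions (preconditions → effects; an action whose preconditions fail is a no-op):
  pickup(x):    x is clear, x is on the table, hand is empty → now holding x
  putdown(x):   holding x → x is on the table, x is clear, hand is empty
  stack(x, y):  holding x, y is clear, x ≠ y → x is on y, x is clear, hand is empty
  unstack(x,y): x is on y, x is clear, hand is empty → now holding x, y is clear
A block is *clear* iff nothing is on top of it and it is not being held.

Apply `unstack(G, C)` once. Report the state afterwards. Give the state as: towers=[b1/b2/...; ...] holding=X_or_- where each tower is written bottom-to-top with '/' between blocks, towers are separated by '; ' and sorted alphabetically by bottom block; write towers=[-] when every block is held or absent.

towers=[B/A/D; C; E/G/F] holding=-

before: towers=[B/A/D; C; E/G/F] holding=-
pre[unstack(G, C)]: on(G,C) fail, clear(G) fail, handempty ok
on(G,C), clear(G) unmet → unstack(G, C) is a no-op
after:  towers=[B/A/D; C; E/G/F] holding=-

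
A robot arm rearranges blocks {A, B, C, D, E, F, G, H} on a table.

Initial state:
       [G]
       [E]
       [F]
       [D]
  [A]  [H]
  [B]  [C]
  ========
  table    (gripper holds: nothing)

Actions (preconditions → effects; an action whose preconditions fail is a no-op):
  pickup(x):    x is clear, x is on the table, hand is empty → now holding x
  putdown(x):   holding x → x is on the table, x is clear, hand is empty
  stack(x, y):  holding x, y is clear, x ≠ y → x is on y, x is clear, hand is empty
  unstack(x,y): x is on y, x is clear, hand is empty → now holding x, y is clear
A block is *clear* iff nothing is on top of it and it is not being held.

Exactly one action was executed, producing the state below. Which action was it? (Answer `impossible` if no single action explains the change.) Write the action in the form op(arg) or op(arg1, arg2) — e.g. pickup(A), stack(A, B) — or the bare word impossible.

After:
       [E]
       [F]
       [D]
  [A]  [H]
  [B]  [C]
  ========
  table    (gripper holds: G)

unstack(G, E)

target: towers=[B/A; C/H/D/F/E] holding=G
     unstack(G, E) → towers=[B/A; C/H/D/F/E] holding=G  ← match
     unstack(A, B) → towers=[B; C/H/D/F/E/G] holding=A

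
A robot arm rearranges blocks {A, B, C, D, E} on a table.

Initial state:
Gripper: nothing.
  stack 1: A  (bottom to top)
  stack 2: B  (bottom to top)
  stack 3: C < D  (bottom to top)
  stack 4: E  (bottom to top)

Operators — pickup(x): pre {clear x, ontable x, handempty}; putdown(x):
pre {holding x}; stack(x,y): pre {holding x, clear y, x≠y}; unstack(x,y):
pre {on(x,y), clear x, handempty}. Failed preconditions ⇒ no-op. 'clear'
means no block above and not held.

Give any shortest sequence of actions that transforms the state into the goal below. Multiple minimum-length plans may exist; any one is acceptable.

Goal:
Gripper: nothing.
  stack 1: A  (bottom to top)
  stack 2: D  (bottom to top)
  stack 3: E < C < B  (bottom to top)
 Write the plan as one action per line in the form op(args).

unstack(D, C)
putdown(D)
pickup(C)
stack(C, E)
pickup(B)
stack(B, C)

step 1 (unstack(D, C)): towers=[A; B; C; E] holding=D
step 2 (putdown(D)): towers=[A; B; C; D; E] holding=-
step 3 (pickup(C)): towers=[A; B; D; E] holding=C
step 4 (stack(C, E)): towers=[A; B; D; E/C] holding=-
step 5 (pickup(B)): towers=[A; D; E/C] holding=B
step 6 (stack(B, C)): towers=[A; D; E/C/B] holding=-
goal check: towers=[A; D; E/C/B] holding=- — reached (length 6, optimal by BFS)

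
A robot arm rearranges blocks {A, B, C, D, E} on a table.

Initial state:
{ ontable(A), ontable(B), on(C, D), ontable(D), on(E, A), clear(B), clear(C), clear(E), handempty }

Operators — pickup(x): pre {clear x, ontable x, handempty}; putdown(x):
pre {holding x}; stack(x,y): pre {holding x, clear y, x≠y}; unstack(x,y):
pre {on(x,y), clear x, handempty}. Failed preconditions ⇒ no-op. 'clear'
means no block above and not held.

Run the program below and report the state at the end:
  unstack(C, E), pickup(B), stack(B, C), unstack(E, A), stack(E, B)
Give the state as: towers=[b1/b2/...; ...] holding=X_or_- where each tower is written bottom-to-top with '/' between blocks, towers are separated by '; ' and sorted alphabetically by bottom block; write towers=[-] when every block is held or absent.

towers=[A; D/C/B/E] holding=-

step 1 (unstack(C, E)) [no-op]: towers=[A/E; B; D/C] holding=-
step 2 (pickup(B)): towers=[A/E; D/C] holding=B
step 3 (stack(B, C)): towers=[A/E; D/C/B] holding=-
step 4 (unstack(E, A)): towers=[A; D/C/B] holding=E
step 5 (stack(E, B)): towers=[A; D/C/B/E] holding=-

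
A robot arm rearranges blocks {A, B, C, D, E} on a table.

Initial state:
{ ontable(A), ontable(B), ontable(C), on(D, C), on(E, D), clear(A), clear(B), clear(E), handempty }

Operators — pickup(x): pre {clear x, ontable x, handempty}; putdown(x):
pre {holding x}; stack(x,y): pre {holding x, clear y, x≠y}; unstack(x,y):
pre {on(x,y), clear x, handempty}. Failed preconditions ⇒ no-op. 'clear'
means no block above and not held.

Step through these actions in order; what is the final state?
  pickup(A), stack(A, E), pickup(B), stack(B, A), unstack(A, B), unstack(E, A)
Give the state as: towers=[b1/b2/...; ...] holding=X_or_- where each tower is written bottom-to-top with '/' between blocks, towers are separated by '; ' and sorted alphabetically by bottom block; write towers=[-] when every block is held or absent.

towers=[C/D/E/A/B] holding=-

step 1 (pickup(A)): towers=[B; C/D/E] holding=A
step 2 (stack(A, E)): towers=[B; C/D/E/A] holding=-
step 3 (pickup(B)): towers=[C/D/E/A] holding=B
step 4 (stack(B, A)): towers=[C/D/E/A/B] holding=-
step 5 (unstack(A, B)) [no-op]: towers=[C/D/E/A/B] holding=-
step 6 (unstack(E, A)) [no-op]: towers=[C/D/E/A/B] holding=-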